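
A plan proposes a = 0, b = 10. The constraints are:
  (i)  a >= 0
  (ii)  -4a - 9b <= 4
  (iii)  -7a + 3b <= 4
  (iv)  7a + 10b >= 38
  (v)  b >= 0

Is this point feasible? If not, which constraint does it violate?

not feasible — violates (iii)

Constraint (iii): -7a + 3b = 30, which is not ≤ 4. All other constraints are satisfied.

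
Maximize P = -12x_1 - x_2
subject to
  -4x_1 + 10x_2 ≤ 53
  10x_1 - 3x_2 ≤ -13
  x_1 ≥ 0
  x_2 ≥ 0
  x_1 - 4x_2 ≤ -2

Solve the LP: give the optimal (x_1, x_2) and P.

x_1 = 0, x_2 = 13/3, maximum P = -13/3

Corner points and P = -12x_1 - x_2:
  (29/88, 239/44) → P = -413/44
  (0, 53/10) → P = -53/10
  (0, 13/3) → P = -13/3

At the optimal vertex, 10x_1 - 3x_2 = -13 and x_1 = 0.
Solving simultaneously gives x_1 = 0, x_2 = 13/3.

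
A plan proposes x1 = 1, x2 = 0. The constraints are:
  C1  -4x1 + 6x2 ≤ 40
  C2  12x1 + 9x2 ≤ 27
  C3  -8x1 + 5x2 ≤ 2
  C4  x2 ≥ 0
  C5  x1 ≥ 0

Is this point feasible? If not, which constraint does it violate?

feasible

C1: -4 ≤ 40 ✓
C2: 12 ≤ 27 ✓
C3: -8 ≤ 2 ✓
C4: 0 ≥ 0 ✓
C5: 1 ≥ 0 ✓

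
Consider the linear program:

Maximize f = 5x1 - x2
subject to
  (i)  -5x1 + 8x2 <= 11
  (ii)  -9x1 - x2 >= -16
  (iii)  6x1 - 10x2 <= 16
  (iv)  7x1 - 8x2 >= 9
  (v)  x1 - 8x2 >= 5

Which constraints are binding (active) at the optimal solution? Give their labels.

(ii) and (iii)

Corner points and f = 5x1 - x2:
  (11/6, -1/2) → f = 29/3
  (133/73, -29/73) → f = 694/73
  (-19/11, -29/11) → f = -6
  (2/3, -13/24) → f = 31/8

The maximum is at (11/6, -1/2). Substituting into each constraint, equality holds for (ii) and (iii); the remaining constraints have slack.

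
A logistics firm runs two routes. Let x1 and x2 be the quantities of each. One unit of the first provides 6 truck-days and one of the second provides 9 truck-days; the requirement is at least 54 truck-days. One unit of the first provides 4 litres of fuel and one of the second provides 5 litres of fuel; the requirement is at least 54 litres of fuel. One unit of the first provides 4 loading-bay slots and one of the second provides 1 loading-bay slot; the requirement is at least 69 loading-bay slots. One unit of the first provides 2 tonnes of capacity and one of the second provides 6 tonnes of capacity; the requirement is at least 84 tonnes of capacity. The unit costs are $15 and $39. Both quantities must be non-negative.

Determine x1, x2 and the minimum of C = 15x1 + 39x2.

x1 = 15, x2 = 9, minimum C = 576

The feasible region is unbounded (it extends along (0, 1), (1, 0)), but C strictly increases along every unbounded feasible direction, so there is no improving ray and the minimum is attained at a vertex.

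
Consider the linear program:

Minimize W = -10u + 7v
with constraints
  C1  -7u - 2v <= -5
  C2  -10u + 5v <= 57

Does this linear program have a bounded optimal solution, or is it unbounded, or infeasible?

unbounded

From the feasible point (-89/55, 449/55), moving in the direction (2, -7) keeps every constraint satisfied while W decreases without bound.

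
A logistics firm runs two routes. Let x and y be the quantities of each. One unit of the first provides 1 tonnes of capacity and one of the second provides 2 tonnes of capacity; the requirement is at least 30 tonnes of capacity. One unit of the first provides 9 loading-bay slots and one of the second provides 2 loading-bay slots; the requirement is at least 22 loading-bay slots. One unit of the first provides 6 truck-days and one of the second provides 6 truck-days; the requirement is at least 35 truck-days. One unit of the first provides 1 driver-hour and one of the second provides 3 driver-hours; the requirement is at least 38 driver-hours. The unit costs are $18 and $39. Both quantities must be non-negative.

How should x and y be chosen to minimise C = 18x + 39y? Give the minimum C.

x = 14, y = 8, minimum C = 564

Extreme points and C = 18x + 39y:
  (0, 15) → C = 585
  (38, 0) → C = 684
  (14, 8) → C = 564
The feasible region is unbounded (it extends along (0, 1), (1, 0)), but C strictly increases along every unbounded feasible direction, so there is no improving ray and the minimum is attained at a vertex.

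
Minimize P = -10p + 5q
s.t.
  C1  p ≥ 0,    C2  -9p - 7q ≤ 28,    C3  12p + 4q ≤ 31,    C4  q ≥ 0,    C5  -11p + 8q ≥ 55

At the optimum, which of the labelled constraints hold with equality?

C3 and C5

Feasible corners and P = -10p + 5q:
  (0, 31/4) → P = 155/4
  (0, 55/8) → P = 275/8
  (1/5, 143/20) → P = 135/4

The minimum is at (1/5, 143/20). Substituting into each constraint, equality holds for C3 and C5; the remaining constraints have slack.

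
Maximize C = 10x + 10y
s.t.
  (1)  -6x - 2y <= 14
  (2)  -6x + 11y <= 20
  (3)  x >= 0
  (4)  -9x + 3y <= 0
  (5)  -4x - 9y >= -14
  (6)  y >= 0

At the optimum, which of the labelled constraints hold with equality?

Feasible corners and C = 10x + 10y:
  (0, 0) → C = 0
  (14/31, 42/31) → C = 560/31
  (7/2, 0) → C = 35

The maximum is at (7/2, 0). Substituting into each constraint, equality holds for (5) and (6); the remaining constraints have slack.

(5) and (6)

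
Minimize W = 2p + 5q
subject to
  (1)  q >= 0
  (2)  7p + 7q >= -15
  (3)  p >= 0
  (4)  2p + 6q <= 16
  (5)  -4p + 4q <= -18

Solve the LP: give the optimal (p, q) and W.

Corner points and W = 2p + 5q:
  (8, 0) → W = 16
  (9/2, 0) → W = 9
  (43/8, 7/8) → W = 121/8

The optimum lies where q = 0 and -4p + 4q = -18.
Solving simultaneously gives p = 9/2, q = 0.

p = 9/2, q = 0, minimum W = 9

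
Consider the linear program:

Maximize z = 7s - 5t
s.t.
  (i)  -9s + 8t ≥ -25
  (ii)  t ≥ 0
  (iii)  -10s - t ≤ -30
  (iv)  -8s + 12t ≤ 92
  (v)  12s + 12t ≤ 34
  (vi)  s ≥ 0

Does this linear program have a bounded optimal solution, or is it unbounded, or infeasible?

infeasible

The boundaries -9s + 8t = -25 and t = 0 meet at (25/9, 0), but that point violates -10s - t ≤ -30. Every candidate vertex is excluded by some other constraint, so the feasible region is empty.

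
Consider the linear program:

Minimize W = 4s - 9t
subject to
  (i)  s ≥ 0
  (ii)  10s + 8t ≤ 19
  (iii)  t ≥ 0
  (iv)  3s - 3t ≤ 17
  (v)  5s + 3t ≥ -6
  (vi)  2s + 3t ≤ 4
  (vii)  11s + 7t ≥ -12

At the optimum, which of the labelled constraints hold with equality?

Feasible corners and W = 4s - 9t:
  (0, 0) → W = 0
  (0, 4/3) → W = -12
  (19/10, 0) → W = 38/5
  (25/14, 1/7) → W = 41/7

The minimum is at (0, 4/3). Substituting into each constraint, equality holds for (i) and (vi); the remaining constraints have slack.

(i) and (vi)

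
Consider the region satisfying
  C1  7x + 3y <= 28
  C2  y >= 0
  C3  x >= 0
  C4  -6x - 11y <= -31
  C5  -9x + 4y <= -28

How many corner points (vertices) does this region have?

3

The feasible vertices (each the meet of two boundaries and inside every other half-plane) are:
  (215/59, 49/59)
  (196/55, 56/55)
  (144/41, 37/41)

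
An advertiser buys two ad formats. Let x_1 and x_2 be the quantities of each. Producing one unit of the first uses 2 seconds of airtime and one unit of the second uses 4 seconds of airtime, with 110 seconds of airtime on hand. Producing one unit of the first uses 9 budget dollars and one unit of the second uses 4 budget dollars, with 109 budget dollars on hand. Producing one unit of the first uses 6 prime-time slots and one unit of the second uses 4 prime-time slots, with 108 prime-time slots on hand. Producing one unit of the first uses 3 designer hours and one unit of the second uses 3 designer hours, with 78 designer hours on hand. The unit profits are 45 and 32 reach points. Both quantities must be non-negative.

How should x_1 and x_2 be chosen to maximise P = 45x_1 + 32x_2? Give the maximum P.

x_1 = 1, x_2 = 25, maximum P = 845

Corner points and P = 45x_1 + 32x_2:
  (0, 0) → P = 0
  (0, 26) → P = 832
  (109/9, 0) → P = 545
  (1, 25) → P = 845

At the optimal vertex, 9x_1 + 4x_2 = 109 and 3x_1 + 3x_2 = 78.
Solving simultaneously gives x_1 = 1, x_2 = 25.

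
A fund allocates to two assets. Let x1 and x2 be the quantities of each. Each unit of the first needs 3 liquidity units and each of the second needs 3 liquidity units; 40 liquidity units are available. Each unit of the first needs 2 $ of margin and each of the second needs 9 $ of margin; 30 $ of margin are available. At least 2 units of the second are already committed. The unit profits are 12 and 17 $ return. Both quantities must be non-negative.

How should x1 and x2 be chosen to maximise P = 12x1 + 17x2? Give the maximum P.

Feasible corners and P = 12x1 + 17x2:
  (0, 10/3) → P = 170/3
  (0, 2) → P = 34
  (6, 2) → P = 106

The optimum lies where 2x1 + 9x2 = 30 and x2 = 2.
Solving simultaneously gives x1 = 6, x2 = 2.

x1 = 6, x2 = 2, maximum P = 106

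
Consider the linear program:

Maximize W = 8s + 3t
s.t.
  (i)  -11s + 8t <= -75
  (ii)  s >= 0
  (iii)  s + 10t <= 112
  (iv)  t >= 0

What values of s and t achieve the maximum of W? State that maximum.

s = 112, t = 0, maximum W = 896

At the optimal vertex, s + 10t = 112 and t = 0.
Solving simultaneously gives s = 112, t = 0.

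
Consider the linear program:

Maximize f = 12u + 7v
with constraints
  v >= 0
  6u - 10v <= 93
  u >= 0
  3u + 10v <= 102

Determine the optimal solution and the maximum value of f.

Corner points and f = 12u + 7v:
  (31/2, 0) → f = 186
  (0, 0) → f = 0
  (65/3, 37/10) → f = 2859/10
  (0, 51/5) → f = 357/5

u = 65/3, v = 37/10, maximum f = 2859/10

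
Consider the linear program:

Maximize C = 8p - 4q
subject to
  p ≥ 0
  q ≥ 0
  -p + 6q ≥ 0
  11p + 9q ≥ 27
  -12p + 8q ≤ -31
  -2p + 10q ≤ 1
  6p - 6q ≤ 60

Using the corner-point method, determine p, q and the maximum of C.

Corner points and C = 8p - 4q:
  (93/32, 31/64) → C = 341/16
  (12, 2) → C = 88
  (159/52, 37/52) → C = 281/13
  (101/8, 21/8) → C = 181/2

At the optimal vertex, -2p + 10q = 1 and 6p - 6q = 60.
Solving simultaneously gives p = 101/8, q = 21/8.

p = 101/8, q = 21/8, maximum C = 181/2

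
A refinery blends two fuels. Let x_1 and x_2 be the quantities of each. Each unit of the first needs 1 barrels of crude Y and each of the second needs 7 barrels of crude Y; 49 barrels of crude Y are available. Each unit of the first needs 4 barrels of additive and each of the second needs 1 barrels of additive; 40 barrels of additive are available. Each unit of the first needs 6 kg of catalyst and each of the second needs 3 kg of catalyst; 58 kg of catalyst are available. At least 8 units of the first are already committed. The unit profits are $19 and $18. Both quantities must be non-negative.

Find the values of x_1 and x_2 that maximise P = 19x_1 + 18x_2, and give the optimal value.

x_1 = 8, x_2 = 10/3, maximum P = 212

Vertices and P = 19x_1 + 18x_2:
  (29/3, 0) → P = 551/3
  (8, 0) → P = 152
  (8, 10/3) → P = 212

The optimum lies where 6x_1 + 3x_2 = 58 and x_1 = 8.
Solving simultaneously gives x_1 = 8, x_2 = 10/3.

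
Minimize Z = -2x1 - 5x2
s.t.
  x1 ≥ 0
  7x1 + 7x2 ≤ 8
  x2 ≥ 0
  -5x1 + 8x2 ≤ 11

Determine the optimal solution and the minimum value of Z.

x1 = 0, x2 = 8/7, minimum Z = -40/7

Feasible corners and Z = -2x1 - 5x2:
  (0, 8/7) → Z = -40/7
  (0, 0) → Z = 0
  (8/7, 0) → Z = -16/7

At the optimal vertex, x1 = 0 and 7x1 + 7x2 = 8.
Solving simultaneously gives x1 = 0, x2 = 8/7.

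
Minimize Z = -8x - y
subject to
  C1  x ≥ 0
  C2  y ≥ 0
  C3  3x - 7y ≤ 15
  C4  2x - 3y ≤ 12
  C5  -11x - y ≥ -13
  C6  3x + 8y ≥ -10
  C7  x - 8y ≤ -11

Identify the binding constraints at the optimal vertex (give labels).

C1 and C5

Feasible corners and Z = -8x - y:
  (0, 13) → Z = -13
  (0, 11/8) → Z = -11/8
  (93/89, 134/89) → Z = -878/89

The minimum is at (0, 13). Substituting into each constraint, equality holds for C1 and C5; the remaining constraints have slack.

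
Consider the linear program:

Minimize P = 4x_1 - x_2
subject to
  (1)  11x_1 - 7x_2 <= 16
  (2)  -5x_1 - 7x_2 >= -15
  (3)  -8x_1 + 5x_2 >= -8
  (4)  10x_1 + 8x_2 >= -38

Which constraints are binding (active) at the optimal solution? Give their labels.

(2) and (4)

Feasible corners and P = 4x_1 - x_2:
  (131/81, 80/81) → P = 148/27
  (-193/15, 34/3) → P = -314/5
  (-21/19, -64/19) → P = -20/19

The minimum is at (-193/15, 34/3). Substituting into each constraint, equality holds for (2) and (4); the remaining constraints have slack.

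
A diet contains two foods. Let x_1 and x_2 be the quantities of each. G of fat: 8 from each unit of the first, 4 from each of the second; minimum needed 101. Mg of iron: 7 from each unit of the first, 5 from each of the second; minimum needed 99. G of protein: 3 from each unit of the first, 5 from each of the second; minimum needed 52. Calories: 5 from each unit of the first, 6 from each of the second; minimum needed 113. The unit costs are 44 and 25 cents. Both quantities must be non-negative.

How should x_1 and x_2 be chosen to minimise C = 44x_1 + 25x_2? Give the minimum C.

x_1 = 11/2, x_2 = 57/4, minimum C = 2393/4

The feasible region is unbounded (it extends along (0, 1), (1, 0)), but C strictly increases along every unbounded feasible direction, so there is no improving ray and the minimum is attained at a vertex.

The optimum lies where 8x_1 + 4x_2 = 101 and 5x_1 + 6x_2 = 113.
Solving simultaneously gives x_1 = 11/2, x_2 = 57/4.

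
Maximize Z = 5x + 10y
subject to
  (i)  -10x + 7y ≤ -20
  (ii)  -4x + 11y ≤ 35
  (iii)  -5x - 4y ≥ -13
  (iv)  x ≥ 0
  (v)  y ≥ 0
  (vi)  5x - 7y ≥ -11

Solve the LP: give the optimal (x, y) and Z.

x = 57/25, y = 2/5, maximum Z = 77/5

Feasible corners and Z = 5x + 10y:
  (57/25, 2/5) → Z = 77/5
  (2, 0) → Z = 10
  (13/5, 0) → Z = 13

The binding constraints are -10x + 7y = -20 and -5x - 4y = -13.
Solving simultaneously gives x = 57/25, y = 2/5.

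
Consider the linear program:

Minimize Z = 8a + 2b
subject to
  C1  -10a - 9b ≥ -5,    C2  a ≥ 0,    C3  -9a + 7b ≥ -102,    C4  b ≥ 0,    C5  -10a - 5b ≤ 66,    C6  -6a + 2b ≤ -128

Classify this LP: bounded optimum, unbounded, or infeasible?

infeasible

The boundaries -10a - 9b = -5 and a = 0 meet at (0, 5/9), but that point violates -6a + 2b ≤ -128. Every candidate vertex is excluded by some other constraint, so the feasible region is empty.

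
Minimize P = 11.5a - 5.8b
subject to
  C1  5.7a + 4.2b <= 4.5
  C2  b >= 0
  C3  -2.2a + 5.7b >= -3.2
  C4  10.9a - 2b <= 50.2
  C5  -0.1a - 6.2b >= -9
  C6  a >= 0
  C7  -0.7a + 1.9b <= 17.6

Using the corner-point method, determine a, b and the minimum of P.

a = 0, b = 15/14, minimum P = -87/14

Vertices and P = 11.5a - 5.8b:
  (15/19, 0) → P = 345/38
  (0, 15/14) → P = -87/14
  (0, 0) → P = 0

At the optimal vertex, 5.7a + 4.2b = 4.5 and a = 0.
Solving simultaneously gives a = 0, b = 15/14.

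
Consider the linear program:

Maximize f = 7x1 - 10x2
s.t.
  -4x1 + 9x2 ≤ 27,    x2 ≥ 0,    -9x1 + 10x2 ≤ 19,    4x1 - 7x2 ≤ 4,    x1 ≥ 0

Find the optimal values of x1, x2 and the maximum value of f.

x1 = 225/8, x2 = 31/2, maximum f = 335/8

Extreme points and f = 7x1 - 10x2:
  (99/41, 167/41) → f = -977/41
  (225/8, 31/2) → f = 335/8
  (1, 0) → f = 7
  (0, 0) → f = 0
  (0, 19/10) → f = -19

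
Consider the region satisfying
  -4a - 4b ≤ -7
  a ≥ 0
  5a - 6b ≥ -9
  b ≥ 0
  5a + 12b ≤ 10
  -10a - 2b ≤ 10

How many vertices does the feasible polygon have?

Pairwise boundary intersections that survive every other constraint:
  (7/4, 0)
  (11/7, 5/28)
  (2, 0)

3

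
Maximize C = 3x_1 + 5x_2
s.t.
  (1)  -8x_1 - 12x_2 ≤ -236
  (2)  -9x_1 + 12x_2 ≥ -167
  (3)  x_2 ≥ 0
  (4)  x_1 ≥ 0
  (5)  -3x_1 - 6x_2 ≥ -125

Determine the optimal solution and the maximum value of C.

x_1 = 139/5, x_2 = 104/15, maximum C = 1771/15

Corner points and C = 3x_1 + 5x_2:
  (403/17, 197/51) → C = 4612/51
  (0, 59/3) → C = 295/3
  (139/5, 104/15) → C = 1771/15
  (0, 125/6) → C = 625/6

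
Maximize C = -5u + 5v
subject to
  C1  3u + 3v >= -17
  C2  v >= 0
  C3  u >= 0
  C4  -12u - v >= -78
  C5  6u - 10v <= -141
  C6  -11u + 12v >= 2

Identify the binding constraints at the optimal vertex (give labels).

C3 and C4

Extreme points and C = -5u + 5v:
  (0, 78) → C = 390
  (0, 141/10) → C = 141/2
  (71/14, 120/7) → C = 845/14

The maximum is at (0, 78). Substituting into each constraint, equality holds for C3 and C4; the remaining constraints have slack.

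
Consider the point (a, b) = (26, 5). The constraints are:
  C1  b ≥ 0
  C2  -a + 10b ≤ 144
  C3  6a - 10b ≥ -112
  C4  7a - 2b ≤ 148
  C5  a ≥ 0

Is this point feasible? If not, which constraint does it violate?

Constraint C4: 7a - 2b = 172, which is not ≤ 148. All other constraints are satisfied.

not feasible — violates C4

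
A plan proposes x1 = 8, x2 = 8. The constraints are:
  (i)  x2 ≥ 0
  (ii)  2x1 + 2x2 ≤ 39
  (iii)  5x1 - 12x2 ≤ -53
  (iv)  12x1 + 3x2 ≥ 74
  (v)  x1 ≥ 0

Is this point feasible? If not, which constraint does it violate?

feasible

(i): 8 ≥ 0 ✓
(ii): 32 ≤ 39 ✓
(iii): -56 ≤ -53 ✓
(iv): 120 ≥ 74 ✓
(v): 8 ≥ 0 ✓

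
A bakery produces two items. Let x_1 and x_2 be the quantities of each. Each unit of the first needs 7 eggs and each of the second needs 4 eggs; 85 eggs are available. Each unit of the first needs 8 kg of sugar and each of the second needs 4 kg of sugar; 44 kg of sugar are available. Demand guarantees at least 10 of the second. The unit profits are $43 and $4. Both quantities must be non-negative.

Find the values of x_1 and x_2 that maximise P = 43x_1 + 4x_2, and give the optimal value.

Corner points and P = 43x_1 + 4x_2:
  (0, 11) → P = 44
  (0, 10) → P = 40
  (1/2, 10) → P = 123/2

The optimum lies where 8x_1 + 4x_2 = 44 and x_2 = 10.
Solving simultaneously gives x_1 = 1/2, x_2 = 10.

x_1 = 1/2, x_2 = 10, maximum P = 123/2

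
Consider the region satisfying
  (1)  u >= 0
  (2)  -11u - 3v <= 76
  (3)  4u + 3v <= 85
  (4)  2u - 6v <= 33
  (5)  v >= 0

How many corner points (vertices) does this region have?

Pairwise boundary intersections that survive every other constraint:
  (0, 85/3)
  (0, 0)
  (203/10, 19/15)
  (33/2, 0)

4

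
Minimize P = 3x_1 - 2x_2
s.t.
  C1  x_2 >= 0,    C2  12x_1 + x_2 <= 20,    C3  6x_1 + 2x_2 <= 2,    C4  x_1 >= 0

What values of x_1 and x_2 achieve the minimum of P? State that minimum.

The binding constraints are 6x_1 + 2x_2 = 2 and x_1 = 0.
Solving simultaneously gives x_1 = 0, x_2 = 1.

x_1 = 0, x_2 = 1, minimum P = -2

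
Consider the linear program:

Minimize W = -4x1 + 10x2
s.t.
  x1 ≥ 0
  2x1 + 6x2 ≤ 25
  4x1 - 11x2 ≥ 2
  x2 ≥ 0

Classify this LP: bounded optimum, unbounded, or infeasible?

bounded optimum

Extreme points and W = -4x1 + 10x2:
  (287/46, 48/23) → W = -94/23
  (25/2, 0) → W = -50
  (1/2, 0) → W = -2
The feasible region has finitely many vertices and no improving ray; the minimum is -50 at (25/2, 0).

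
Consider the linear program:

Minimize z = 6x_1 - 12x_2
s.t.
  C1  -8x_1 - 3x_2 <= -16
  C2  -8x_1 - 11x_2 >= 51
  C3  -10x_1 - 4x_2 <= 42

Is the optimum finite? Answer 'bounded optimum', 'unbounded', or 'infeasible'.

Corner points and z = 6x_1 - 12x_2:
  (329/64, -67/8) → z = 4203/32
  (95, -248) → z = 3546
The feasible region has finitely many vertices and no improving ray; the minimum is 4203/32 at (329/64, -67/8).

bounded optimum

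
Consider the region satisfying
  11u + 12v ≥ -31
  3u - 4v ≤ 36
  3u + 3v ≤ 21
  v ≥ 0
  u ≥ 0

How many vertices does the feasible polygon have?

3

The feasible vertices (each the meet of two boundaries and inside every other half-plane) are:
  (7, 0)
  (0, 7)
  (0, 0)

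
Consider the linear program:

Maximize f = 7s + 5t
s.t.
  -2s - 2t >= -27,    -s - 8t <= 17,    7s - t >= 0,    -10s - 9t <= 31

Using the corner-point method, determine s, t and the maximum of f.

s = 125/7, t = -61/14, maximum f = 1445/14

Feasible corners and f = 7s + 5t:
  (125/7, -61/14) → f = 1445/14
  (27/16, 189/16) → f = 567/8
  (-17/57, -119/57) → f = -238/19

The binding constraints are -2s - 2t = -27 and -s - 8t = 17.
Solving simultaneously gives s = 125/7, t = -61/14.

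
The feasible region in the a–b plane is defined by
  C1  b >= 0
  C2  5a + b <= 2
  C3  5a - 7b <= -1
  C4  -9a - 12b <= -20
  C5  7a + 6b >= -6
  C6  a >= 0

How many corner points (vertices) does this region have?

3

Of the 15 pairwise boundary intersections, those satisfying every inequality are:
  (4/51, 82/51)
  (0, 2)
  (0, 5/3)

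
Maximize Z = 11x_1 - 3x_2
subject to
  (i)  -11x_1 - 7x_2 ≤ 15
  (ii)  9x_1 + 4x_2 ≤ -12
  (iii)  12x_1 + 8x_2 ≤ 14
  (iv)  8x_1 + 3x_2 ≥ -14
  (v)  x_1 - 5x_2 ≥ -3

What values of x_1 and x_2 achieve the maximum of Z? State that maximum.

x_1 = -24/19, x_2 = -3/19, maximum Z = -255/19

Feasible corners and Z = 11x_1 - 3x_2:
  (-24/19, -3/19) → Z = -255/19
  (-48/31, 9/31) → Z = -555/31
  (-72/49, 15/49) → Z = -837/49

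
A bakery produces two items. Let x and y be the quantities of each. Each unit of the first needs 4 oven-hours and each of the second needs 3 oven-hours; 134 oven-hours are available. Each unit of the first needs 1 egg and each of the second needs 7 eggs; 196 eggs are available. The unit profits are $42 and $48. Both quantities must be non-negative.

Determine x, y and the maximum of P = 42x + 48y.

x = 14, y = 26, maximum P = 1836

Feasible corners and P = 42x + 48y:
  (0, 0) → P = 0
  (0, 28) → P = 1344
  (67/2, 0) → P = 1407
  (14, 26) → P = 1836

At the optimal vertex, 4x + 3y = 134 and x + 7y = 196.
Solving simultaneously gives x = 14, y = 26.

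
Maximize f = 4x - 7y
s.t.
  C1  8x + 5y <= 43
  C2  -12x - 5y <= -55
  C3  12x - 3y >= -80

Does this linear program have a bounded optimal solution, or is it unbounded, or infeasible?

unbounded

From the feasible point (3, 19/5), moving in the direction (5, -8) keeps every constraint satisfied while f increases without bound.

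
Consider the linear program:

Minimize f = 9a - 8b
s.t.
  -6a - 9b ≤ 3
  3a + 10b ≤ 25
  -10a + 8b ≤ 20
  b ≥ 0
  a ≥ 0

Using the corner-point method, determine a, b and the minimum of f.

At the optimal vertex, 3a + 10b = 25 and -10a + 8b = 20.
Solving simultaneously gives a = 0, b = 5/2.

a = 0, b = 5/2, minimum f = -20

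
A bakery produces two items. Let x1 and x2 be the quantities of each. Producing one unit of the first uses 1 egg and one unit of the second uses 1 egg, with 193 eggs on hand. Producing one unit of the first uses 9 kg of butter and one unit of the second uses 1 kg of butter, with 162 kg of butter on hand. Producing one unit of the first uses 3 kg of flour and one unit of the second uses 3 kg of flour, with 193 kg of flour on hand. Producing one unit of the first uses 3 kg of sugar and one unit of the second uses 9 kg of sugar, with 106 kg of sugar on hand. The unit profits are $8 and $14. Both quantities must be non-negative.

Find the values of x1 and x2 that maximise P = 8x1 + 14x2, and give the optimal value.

Corner points and P = 8x1 + 14x2:
  (0, 0) → P = 0
  (0, 106/9) → P = 1484/9
  (18, 0) → P = 144
  (52/3, 6) → P = 668/3

The optimum lies where 9x1 + x2 = 162 and 3x1 + 9x2 = 106.
Solving simultaneously gives x1 = 52/3, x2 = 6.

x1 = 52/3, x2 = 6, maximum P = 668/3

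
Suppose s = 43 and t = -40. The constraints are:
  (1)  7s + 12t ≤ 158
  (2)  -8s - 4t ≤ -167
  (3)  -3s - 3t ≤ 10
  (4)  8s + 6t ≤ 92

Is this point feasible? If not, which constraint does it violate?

Constraint (4): 8s + 6t = 104, which is not ≤ 92. All other constraints are satisfied.

not feasible — violates (4)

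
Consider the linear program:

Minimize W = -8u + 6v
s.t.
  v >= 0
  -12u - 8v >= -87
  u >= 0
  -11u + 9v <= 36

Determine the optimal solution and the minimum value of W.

Extreme points and W = -8u + 6v:
  (29/4, 0) → W = -58
  (0, 0) → W = 0
  (495/196, 1389/196) → W = 2187/98
  (0, 4) → W = 24

u = 29/4, v = 0, minimum W = -58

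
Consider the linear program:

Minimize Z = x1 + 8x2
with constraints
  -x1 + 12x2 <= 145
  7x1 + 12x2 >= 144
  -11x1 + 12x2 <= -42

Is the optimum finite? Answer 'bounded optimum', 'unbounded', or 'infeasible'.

From the feasible point (187/10, 1637/120), moving in the direction (12, -7) keeps every constraint satisfied while Z decreases without bound.

unbounded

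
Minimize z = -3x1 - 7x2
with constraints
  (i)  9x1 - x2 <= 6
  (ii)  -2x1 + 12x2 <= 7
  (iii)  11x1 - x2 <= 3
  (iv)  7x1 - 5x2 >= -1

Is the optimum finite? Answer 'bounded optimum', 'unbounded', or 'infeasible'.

bounded optimum

Feasible corners and z = -3x1 - 7x2:
  (-3/2, -39/2) → z = 141
  (43/130, 83/130) → z = -71/13
  (23/74, 47/74) → z = -199/37
The feasible region has finitely many vertices and no improving ray; the minimum is -71/13 at (43/130, 83/130).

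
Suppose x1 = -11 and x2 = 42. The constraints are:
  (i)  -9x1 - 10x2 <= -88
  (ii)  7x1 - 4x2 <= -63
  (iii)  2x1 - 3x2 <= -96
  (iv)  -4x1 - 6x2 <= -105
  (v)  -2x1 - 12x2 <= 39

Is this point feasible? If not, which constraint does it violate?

(i): -321 ≤ -88 ✓
(ii): -245 ≤ -63 ✓
(iii): -148 ≤ -96 ✓
(iv): -208 ≤ -105 ✓
(v): -482 ≤ 39 ✓

feasible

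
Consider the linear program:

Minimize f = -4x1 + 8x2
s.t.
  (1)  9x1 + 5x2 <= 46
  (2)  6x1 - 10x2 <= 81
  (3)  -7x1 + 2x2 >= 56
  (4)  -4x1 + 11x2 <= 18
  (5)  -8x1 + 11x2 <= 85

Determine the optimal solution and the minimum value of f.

Extreme points and f = -4x1 + 8x2:
  (-361/29, -903/58) → f = -2168/29
  (-1741/14, -579/7) → f = -1150/7
  (-580/69, -98/69) → f = 512/23
  (-67/4, -49/11) → f = 345/11

At the optimal vertex, 6x1 - 10x2 = 81 and -8x1 + 11x2 = 85.
Solving simultaneously gives x1 = -1741/14, x2 = -579/7.

x1 = -1741/14, x2 = -579/7, minimum f = -1150/7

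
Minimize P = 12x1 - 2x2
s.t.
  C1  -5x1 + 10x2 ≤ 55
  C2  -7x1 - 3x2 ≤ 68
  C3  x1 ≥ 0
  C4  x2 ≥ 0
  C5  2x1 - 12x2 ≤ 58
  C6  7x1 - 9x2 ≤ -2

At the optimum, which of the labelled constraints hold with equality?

C1 and C3

Extreme points and P = 12x1 - 2x2:
  (0, 11/2) → P = -11
  (19, 15) → P = 198
  (0, 2/9) → P = -4/9

The minimum is at (0, 11/2). Substituting into each constraint, equality holds for C1 and C3; the remaining constraints have slack.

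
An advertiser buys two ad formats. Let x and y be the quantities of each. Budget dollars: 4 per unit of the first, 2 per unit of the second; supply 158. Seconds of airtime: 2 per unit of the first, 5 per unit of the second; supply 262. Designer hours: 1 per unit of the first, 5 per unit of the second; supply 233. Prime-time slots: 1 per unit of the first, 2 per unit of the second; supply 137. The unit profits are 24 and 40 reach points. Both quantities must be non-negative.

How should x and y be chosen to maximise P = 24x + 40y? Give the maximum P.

x = 18, y = 43, maximum P = 2152

Corner points and P = 24x + 40y:
  (0, 0) → P = 0
  (0, 233/5) → P = 1864
  (79/2, 0) → P = 948
  (18, 43) → P = 2152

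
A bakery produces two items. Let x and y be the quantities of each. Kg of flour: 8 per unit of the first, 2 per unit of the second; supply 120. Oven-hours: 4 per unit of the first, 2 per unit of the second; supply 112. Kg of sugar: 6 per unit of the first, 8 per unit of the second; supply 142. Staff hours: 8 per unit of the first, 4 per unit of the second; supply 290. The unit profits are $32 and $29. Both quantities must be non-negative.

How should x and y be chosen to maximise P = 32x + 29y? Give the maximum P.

x = 13, y = 8, maximum P = 648

Corner points and P = 32x + 29y:
  (0, 0) → P = 0
  (0, 71/4) → P = 2059/4
  (15, 0) → P = 480
  (13, 8) → P = 648

At the optimal vertex, 8x + 2y = 120 and 6x + 8y = 142.
Solving simultaneously gives x = 13, y = 8.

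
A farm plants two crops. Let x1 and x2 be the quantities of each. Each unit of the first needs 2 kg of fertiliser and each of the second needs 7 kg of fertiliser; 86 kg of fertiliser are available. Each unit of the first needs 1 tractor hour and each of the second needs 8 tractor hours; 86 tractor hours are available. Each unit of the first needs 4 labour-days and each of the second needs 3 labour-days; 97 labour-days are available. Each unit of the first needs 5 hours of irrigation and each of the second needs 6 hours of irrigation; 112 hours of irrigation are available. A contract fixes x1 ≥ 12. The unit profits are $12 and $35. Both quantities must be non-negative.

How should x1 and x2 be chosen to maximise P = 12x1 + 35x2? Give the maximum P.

x1 = 12, x2 = 26/3, maximum P = 1342/3

Vertices and P = 12x1 + 35x2:
  (112/5, 0) → P = 1344/5
  (12, 0) → P = 144
  (12, 26/3) → P = 1342/3

At the optimal vertex, 5x1 + 6x2 = 112 and x1 = 12.
Solving simultaneously gives x1 = 12, x2 = 26/3.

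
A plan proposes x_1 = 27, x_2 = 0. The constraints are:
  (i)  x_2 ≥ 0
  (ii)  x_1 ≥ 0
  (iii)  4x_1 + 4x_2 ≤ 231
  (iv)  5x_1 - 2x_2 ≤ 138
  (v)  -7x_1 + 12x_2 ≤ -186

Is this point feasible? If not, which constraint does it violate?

feasible

(i): 0 ≥ 0 ✓
(ii): 27 ≥ 0 ✓
(iii): 108 ≤ 231 ✓
(iv): 135 ≤ 138 ✓
(v): -189 ≤ -186 ✓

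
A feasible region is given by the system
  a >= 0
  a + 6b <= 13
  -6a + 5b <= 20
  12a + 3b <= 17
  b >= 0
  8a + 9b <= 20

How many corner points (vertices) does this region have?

5

Pairwise boundary intersections that survive every other constraint:
  (0, 13/6)
  (0, 0)
  (1/13, 28/13)
  (17/12, 0)
  (31/28, 26/21)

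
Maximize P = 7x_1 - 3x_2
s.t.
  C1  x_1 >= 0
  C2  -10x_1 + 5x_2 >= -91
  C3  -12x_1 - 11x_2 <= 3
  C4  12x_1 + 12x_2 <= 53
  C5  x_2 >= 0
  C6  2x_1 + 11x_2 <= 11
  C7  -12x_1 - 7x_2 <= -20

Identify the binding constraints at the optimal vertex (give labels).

Corner points and P = 7x_1 - 3x_2:
  (53/12, 0) → P = 371/12
  (451/108, 13/54) → P = 3079/108
  (5/3, 0) → P = 35/3
  (143/118, 46/59) → P = 725/118

The maximum is at (53/12, 0). Substituting into each constraint, equality holds for C4 and C5; the remaining constraints have slack.

C4 and C5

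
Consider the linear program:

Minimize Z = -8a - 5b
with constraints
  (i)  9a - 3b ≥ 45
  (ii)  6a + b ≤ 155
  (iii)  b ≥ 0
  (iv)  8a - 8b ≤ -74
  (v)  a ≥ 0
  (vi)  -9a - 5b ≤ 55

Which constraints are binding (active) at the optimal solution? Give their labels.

Feasible corners and Z = -8a - 5b:
  (170/9, 125/3) → Z = -3235/9
  (97/8, 171/8) → Z = -1631/8
  (583/28, 421/14) → Z = -4437/14

The minimum is at (170/9, 125/3). Substituting into each constraint, equality holds for (i) and (ii); the remaining constraints have slack.

(i) and (ii)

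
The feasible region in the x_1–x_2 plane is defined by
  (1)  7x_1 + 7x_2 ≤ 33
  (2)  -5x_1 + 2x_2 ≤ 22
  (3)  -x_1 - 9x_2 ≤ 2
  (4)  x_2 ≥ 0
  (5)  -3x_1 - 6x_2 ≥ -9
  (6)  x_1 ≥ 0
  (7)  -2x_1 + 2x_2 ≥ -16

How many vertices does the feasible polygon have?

3

Intersecting each pair of boundary lines and keeping only the points that satisfy every inequality leaves:
  (3, 0)
  (0, 0)
  (0, 3/2)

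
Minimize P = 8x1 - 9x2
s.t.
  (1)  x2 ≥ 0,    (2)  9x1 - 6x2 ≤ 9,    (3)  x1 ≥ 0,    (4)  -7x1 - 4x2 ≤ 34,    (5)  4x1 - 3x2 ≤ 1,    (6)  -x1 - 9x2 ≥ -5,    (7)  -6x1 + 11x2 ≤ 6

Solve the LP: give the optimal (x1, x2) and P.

x1 = 0, x2 = 6/11, minimum P = -54/11

Extreme points and P = 8x1 - 9x2:
  (0, 0) → P = 0
  (1/4, 0) → P = 2
  (0, 6/11) → P = -54/11
  (8/13, 19/39) → P = 7/13
  (1/65, 36/65) → P = -316/65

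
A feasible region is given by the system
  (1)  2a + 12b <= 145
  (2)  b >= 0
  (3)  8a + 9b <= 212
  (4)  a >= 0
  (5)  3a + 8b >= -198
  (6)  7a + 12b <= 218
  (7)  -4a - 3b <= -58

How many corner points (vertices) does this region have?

5

Of the 21 pairwise boundary intersections, those satisfying every inequality are:
  (73/5, 193/20)
  (87/14, 232/21)
  (53/2, 0)
  (29/2, 0)
  (194/11, 260/33)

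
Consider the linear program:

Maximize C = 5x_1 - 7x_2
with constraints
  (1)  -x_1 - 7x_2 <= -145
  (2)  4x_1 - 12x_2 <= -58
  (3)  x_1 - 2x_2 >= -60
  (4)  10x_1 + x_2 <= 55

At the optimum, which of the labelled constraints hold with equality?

(1) and (4)

Corner points and C = 5x_1 - 7x_2:
  (-130/9, 205/9) → C = -695/3
  (80/23, 465/23) → C = -2855/23
  (50/21, 655/21) → C = -1445/7

The maximum is at (80/23, 465/23). Substituting into each constraint, equality holds for (1) and (4); the remaining constraints have slack.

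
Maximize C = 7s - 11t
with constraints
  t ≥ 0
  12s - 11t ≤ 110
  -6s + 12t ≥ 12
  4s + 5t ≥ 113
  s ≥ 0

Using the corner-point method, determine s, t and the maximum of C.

s = 242/13, t = 134/13, maximum C = 220/13

Feasible corners and C = 7s - 11t:
  (242/13, 134/13) → C = 220/13
  (216/13, 121/13) → C = 181/13
  (0, 113/5) → C = -1243/5
The feasible region is unbounded (it extends along (0, 1), (11, 12)), but C strictly decreases along every unbounded feasible direction, so there is no improving ray and the maximum is attained at a vertex.

The binding constraints are 12s - 11t = 110 and -6s + 12t = 12.
Solving simultaneously gives s = 242/13, t = 134/13.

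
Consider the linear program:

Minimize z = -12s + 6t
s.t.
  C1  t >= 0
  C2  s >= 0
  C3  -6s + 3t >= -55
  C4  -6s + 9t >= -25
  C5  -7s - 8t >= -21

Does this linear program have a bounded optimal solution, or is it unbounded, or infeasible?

Vertices and z = -12s + 6t:
  (0, 0) → z = 0
  (3, 0) → z = -36
  (0, 21/8) → z = 63/4
The feasible region has finitely many vertices and no improving ray; the minimum is -36 at (3, 0).

bounded optimum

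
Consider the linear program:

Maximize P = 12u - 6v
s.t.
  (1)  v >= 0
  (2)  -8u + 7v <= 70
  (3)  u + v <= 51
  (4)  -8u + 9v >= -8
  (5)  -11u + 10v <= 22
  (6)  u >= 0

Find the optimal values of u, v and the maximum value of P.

u = 467/17, v = 400/17, maximum P = 3204/17

Vertices and P = 12u - 6v:
  (1, 0) → P = 12
  (0, 0) → P = 0
  (467/17, 400/17) → P = 3204/17
  (488/21, 583/21) → P = 786/7
  (0, 11/5) → P = -66/5

The binding constraints are u + v = 51 and -8u + 9v = -8.
Solving simultaneously gives u = 467/17, v = 400/17.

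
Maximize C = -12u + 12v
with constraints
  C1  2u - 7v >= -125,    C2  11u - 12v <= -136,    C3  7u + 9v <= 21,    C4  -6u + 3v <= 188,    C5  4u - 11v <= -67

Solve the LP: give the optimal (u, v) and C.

u = -941/36, v = 187/18, maximum C = 1315/3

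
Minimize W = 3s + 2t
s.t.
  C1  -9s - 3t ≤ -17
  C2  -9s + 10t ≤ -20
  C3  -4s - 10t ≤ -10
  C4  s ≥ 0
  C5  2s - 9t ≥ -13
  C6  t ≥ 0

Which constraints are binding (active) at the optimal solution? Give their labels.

C2 and C3

Feasible corners and W = 3s + 2t:
  (30/13, 1/13) → W = 92/13
  (310/61, 157/61) → W = 1244/61
  (5/2, 0) → W = 15/2
The feasible region is unbounded (it extends along (9, 2), (1, 0)), but W strictly increases along every unbounded feasible direction, so there is no improving ray and the minimum is attained at a vertex.

The minimum is at (30/13, 1/13). Substituting into each constraint, equality holds for C2 and C3; the remaining constraints have slack.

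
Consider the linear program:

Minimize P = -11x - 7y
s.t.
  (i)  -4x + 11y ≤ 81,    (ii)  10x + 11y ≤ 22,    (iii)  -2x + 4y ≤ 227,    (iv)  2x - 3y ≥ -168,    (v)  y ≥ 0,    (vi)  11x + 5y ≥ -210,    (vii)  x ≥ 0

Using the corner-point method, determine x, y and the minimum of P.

Vertices and P = -11x - 7y:
  (11/5, 0) → P = -121/5
  (0, 2) → P = -14
  (0, 0) → P = 0

x = 11/5, y = 0, minimum P = -121/5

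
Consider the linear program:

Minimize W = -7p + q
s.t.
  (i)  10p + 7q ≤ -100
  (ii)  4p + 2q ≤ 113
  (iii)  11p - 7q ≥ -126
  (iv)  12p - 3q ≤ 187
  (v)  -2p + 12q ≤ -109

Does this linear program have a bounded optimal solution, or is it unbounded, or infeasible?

bounded optimum

Vertices and W = -7p + q:
  (1009/114, -1535/57) → W = -10133/114
  (-437/134, -645/67) → W = 1769/134
  (-2275/118, -1451/118) → W = 7237/59
The feasible region has finitely many vertices and no improving ray; the minimum is -10133/114 at (1009/114, -1535/57).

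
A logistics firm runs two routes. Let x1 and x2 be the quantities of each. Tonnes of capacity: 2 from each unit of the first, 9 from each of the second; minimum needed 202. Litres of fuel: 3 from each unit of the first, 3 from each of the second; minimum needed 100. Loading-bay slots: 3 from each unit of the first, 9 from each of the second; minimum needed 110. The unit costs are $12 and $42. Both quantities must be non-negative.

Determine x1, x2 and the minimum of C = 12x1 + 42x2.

x1 = 14, x2 = 58/3, minimum C = 980

Feasible corners and C = 12x1 + 42x2:
  (0, 100/3) → C = 1400
  (101, 0) → C = 1212
  (14, 58/3) → C = 980
The feasible region is unbounded (it extends along (0, 1), (1, 0)), but C strictly increases along every unbounded feasible direction, so there is no improving ray and the minimum is attained at a vertex.

The optimum lies where 2x1 + 9x2 = 202 and 3x1 + 3x2 = 100.
Solving simultaneously gives x1 = 14, x2 = 58/3.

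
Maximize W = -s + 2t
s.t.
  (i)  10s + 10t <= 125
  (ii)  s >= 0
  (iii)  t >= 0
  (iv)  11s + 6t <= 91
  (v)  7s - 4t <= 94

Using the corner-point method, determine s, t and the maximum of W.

Corner points and W = -s + 2t:
  (0, 25/2) → W = 25
  (16/5, 93/10) → W = 77/5
  (0, 0) → W = 0
  (91/11, 0) → W = -91/11

At the optimal vertex, 10s + 10t = 125 and s = 0.
Solving simultaneously gives s = 0, t = 25/2.

s = 0, t = 25/2, maximum W = 25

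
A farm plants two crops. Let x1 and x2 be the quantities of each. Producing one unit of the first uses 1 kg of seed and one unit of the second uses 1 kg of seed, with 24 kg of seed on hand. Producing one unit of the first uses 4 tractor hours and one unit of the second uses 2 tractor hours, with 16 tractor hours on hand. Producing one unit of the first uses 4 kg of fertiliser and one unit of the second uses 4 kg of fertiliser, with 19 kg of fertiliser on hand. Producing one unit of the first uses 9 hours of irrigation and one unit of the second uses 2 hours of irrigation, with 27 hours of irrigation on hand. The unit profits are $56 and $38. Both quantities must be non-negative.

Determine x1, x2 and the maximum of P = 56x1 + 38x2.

x1 = 5/2, x2 = 9/4, maximum P = 451/2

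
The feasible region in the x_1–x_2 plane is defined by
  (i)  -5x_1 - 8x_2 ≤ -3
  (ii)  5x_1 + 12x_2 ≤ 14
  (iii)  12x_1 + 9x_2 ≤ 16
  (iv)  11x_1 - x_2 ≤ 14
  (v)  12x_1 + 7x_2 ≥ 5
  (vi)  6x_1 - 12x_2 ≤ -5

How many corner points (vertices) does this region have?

4

Pairwise boundary intersections that survive every other constraint:
  (2/3, 8/9)
  (-38/109, 143/109)
  (49/66, 26/33)
  (25/186, 15/31)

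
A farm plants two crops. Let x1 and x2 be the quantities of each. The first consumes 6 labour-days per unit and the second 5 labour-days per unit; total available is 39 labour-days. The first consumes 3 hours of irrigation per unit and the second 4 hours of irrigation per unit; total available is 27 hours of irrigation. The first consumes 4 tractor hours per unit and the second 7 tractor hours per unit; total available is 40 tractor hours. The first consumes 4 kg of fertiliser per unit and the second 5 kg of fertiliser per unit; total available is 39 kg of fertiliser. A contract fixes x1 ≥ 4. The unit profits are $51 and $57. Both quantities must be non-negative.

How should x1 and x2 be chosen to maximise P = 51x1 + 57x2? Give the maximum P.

x1 = 4, x2 = 3, maximum P = 375

The binding constraints are 6x1 + 5x2 = 39 and x1 = 4.
Solving simultaneously gives x1 = 4, x2 = 3.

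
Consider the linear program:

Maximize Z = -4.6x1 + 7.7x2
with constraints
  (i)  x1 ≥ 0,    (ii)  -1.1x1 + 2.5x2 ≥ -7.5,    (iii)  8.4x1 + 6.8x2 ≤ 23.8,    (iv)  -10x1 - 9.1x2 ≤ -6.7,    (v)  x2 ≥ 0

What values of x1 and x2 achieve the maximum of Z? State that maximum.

Vertices and Z = -4.6x1 + 7.7x2:
  (0, 7/2) → Z = 539/20
  (0, 67/91) → Z = 737/130
  (17/6, 0) → Z = -391/30
  (67/100, 0) → Z = -1541/500

The optimum lies where x1 = 0 and 8.4x1 + 6.8x2 = 23.8.
Solving simultaneously gives x1 = 0, x2 = 7/2.

x1 = 0, x2 = 3.5, maximum Z = 26.95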